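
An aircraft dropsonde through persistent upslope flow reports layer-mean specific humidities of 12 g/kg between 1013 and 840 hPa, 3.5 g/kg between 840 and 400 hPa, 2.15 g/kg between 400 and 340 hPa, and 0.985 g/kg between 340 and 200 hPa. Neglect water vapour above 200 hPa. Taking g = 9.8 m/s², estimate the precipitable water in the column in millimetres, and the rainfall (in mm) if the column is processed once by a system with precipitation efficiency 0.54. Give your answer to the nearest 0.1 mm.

PW ≈ 39.6 mm; rainfall ≈ 21.4 mm

Precipitable water is the column-integrated vapour mass per unit area: PW = (1/g) Σ q̄ Δp, with q in kg/kg and Δp in Pa (1 kg/m² of water = 1 mm).
Layer 1013–840 hPa: Δp = 173 hPa = 17300 Pa, q̄ = 0.012 kg/kg → 0.012 × 17300 / 9.8 = 21.18 mm
Layer 840–400 hPa: Δp = 440 hPa = 44000 Pa, q̄ = 0.0035 kg/kg → 0.0035 × 44000 / 9.8 = 15.71 mm
Layer 400–340 hPa: Δp = 60 hPa = 6000 Pa, q̄ = 0.00215 kg/kg → 0.00215 × 6000 / 9.8 = 1.32 mm
Layer 340–200 hPa: Δp = 140 hPa = 14000 Pa, q̄ = 0.000985 kg/kg → 0.000985 × 14000 / 9.8 = 1.41 mm
PW = 21.18 + 15.71 + 1.32 + 1.41 = 39.62 ≈ 39.6 mm.
Rainfall = ε × PW = 0.54 × 39.6 = 21.4 mm.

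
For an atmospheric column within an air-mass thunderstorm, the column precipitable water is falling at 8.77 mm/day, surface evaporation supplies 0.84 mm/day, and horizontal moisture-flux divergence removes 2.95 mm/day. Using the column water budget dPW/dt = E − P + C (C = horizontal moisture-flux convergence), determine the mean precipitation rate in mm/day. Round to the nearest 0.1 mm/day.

dPW/dt = -8.77 mm/day.
P = E + C − dPW/dt = 0.84 + (-2.95) − (-8.77) = 6.7 mm/day.

P ≈ 6.7 mm/day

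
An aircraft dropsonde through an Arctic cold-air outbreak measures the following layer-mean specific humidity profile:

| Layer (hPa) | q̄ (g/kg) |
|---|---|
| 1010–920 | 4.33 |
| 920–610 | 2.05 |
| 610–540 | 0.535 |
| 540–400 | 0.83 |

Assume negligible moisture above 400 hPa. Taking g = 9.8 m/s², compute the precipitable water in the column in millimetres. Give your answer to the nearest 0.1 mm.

PW ≈ 12.0 mm

Precipitable water is the column-integrated vapour mass per unit area: PW = (1/g) Σ q̄ Δp, with q in kg/kg and Δp in Pa (1 kg/m² of water = 1 mm).
Layer 1010–920 hPa: Δp = 90 hPa = 9000 Pa, q̄ = 0.00433 kg/kg → 0.00433 × 9000 / 9.8 = 3.98 mm
Layer 920–610 hPa: Δp = 310 hPa = 31000 Pa, q̄ = 0.00205 kg/kg → 0.00205 × 31000 / 9.8 = 6.48 mm
Layer 610–540 hPa: Δp = 70 hPa = 7000 Pa, q̄ = 0.000535 kg/kg → 0.000535 × 7000 / 9.8 = 0.38 mm
Layer 540–400 hPa: Δp = 140 hPa = 14000 Pa, q̄ = 0.00083 kg/kg → 0.00083 × 14000 / 9.8 = 1.19 mm
PW = 3.98 + 6.48 + 0.38 + 1.19 = 12.03 ≈ 12.0 mm.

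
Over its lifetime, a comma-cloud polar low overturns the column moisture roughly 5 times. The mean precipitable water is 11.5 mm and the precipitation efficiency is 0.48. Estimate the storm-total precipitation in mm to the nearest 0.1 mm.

precipitation ≈ 27.6 mm

Each cycle deposits ε × PW = 0.48 × 11.5 = 5.52 mm.
Over 5 cycles: 5 × 5.52 = 27.6 mm.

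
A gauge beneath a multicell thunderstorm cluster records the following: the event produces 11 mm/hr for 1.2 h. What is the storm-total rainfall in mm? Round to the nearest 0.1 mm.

total ≈ 13.2 mm

Total = Σ Rᵢ Δtᵢ = 11 × 1.2
      = 13.2 = 13.2 mm.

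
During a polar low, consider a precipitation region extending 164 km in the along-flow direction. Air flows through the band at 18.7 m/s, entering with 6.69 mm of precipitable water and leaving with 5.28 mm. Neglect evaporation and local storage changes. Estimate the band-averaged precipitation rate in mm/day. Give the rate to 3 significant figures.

R ≈ 13.9 mm/day

Column moisture flux per unit crosswind length is F = V × PW.
Inflow: F_in = 18.7 × 6.69 = 125.103 mm·m/s
Outflow: F_out = 18.7 × 5.28 = 98.736 mm·m/s
Steady-state rate R = (F_in − F_out)/L = (125.103 − 98.736) / 164000 m = 1.608e-04 mm/s.
R = 1.608e-04 × 3600 × 24 = 13.9 mm/day.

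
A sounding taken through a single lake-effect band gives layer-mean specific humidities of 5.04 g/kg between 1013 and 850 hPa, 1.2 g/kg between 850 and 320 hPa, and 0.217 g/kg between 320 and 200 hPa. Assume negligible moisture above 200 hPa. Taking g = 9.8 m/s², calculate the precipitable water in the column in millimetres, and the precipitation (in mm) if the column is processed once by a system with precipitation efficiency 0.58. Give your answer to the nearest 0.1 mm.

PW ≈ 15.1 mm; precipitation ≈ 8.8 mm

Precipitable water is the column-integrated vapour mass per unit area: PW = (1/g) Σ q̄ Δp, with q in kg/kg and Δp in Pa (1 kg/m² of water = 1 mm).
Layer 1013–850 hPa: Δp = 163 hPa = 16300 Pa, q̄ = 0.00504 kg/kg → 0.00504 × 16300 / 9.8 = 8.38 mm
Layer 850–320 hPa: Δp = 530 hPa = 53000 Pa, q̄ = 0.0012 kg/kg → 0.0012 × 53000 / 9.8 = 6.49 mm
Layer 320–200 hPa: Δp = 120 hPa = 12000 Pa, q̄ = 0.000217 kg/kg → 0.000217 × 12000 / 9.8 = 0.27 mm
PW = 8.38 + 6.49 + 0.27 = 15.14 ≈ 15.1 mm.
Precipitation = ε × PW = 0.58 × 15.1 = 8.8 mm.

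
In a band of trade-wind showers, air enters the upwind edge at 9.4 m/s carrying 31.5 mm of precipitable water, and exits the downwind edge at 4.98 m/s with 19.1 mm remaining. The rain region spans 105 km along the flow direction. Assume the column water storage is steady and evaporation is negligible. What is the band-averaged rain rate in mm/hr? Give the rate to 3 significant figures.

Column moisture flux per unit crosswind length is F = V × PW.
Inflow: F_in = 9.4 × 31.5 = 296.1 mm·m/s
Outflow: F_out = 4.98 × 19.1 = 95.118 mm·m/s
Steady-state rate R = (F_in − F_out)/L = (296.1 − 95.118) / 105000 m = 1.914e-03 mm/s.
R = 1.914e-03 × 3600 = 6.89 mm/hr.

R ≈ 6.89 mm/hr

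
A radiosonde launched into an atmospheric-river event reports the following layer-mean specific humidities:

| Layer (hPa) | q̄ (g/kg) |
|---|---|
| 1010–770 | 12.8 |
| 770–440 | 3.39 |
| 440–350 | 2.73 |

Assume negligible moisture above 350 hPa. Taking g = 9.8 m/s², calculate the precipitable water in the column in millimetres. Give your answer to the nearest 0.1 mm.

Precipitable water is the column-integrated vapour mass per unit area: PW = (1/g) Σ q̄ Δp, with q in kg/kg and Δp in Pa (1 kg/m² of water = 1 mm).
Layer 1010–770 hPa: Δp = 240 hPa = 24000 Pa, q̄ = 0.0128 kg/kg → 0.0128 × 24000 / 9.8 = 31.35 mm
Layer 770–440 hPa: Δp = 330 hPa = 33000 Pa, q̄ = 0.00339 kg/kg → 0.00339 × 33000 / 9.8 = 11.42 mm
Layer 440–350 hPa: Δp = 90 hPa = 9000 Pa, q̄ = 0.00273 kg/kg → 0.00273 × 9000 / 9.8 = 2.51 mm
PW = 31.35 + 11.42 + 2.51 = 45.28 ≈ 45.3 mm.

PW ≈ 45.3 mm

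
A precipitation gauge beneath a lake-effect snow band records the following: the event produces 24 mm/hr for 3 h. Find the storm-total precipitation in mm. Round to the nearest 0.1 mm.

Total = Σ Rᵢ Δtᵢ = 24 × 3
      = 72 = 72.0 mm.

total ≈ 72.0 mm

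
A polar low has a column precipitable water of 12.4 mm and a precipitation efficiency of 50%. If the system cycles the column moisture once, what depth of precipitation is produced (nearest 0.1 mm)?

precipitation ≈ 6.2 mm

Precipitation = ε × PW = 0.50 × 12.4 = 6.2 mm.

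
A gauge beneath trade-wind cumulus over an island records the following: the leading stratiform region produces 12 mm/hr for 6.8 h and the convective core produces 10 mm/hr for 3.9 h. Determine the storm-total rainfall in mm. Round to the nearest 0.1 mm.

total ≈ 120.6 mm

Total = Σ Rᵢ Δtᵢ = 12 × 6.8 + 10 × 3.9
      = 81.6 + 39 = 120.6 mm.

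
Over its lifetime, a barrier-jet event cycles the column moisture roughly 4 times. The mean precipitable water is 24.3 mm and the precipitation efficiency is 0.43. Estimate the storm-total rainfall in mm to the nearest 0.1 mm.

rainfall ≈ 41.8 mm

Each cycle deposits ε × PW = 0.43 × 24.3 = 10.449 mm.
Over 4 cycles: 4 × 10.449 = 41.8 mm.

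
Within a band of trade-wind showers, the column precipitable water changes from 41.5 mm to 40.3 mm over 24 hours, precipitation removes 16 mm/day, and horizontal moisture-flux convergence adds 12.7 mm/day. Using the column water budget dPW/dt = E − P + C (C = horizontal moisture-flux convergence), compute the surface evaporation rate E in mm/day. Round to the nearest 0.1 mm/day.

E ≈ 2.1 mm/day

dPW/dt = (40.3 − 41.5) mm / (24/24 day) = -1.200 mm/day.
E = dPW/dt + P − C = (-1.200) + 16 − (12.7) = 2.1 mm/day.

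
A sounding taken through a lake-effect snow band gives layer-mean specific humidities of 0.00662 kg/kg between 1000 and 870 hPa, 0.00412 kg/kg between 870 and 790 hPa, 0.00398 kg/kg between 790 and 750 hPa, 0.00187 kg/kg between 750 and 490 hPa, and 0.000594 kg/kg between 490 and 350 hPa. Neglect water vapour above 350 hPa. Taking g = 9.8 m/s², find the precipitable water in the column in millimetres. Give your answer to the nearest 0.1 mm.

Precipitable water is the column-integrated vapour mass per unit area: PW = (1/g) Σ q̄ Δp, with q in kg/kg and Δp in Pa (1 kg/m² of water = 1 mm).
Layer 1000–870 hPa: Δp = 130 hPa = 13000 Pa, q̄ = 0.00662 kg/kg → 0.00662 × 13000 / 9.8 = 8.78 mm
Layer 870–790 hPa: Δp = 80 hPa = 8000 Pa, q̄ = 0.00412 kg/kg → 0.00412 × 8000 / 9.8 = 3.36 mm
Layer 790–750 hPa: Δp = 40 hPa = 4000 Pa, q̄ = 0.00398 kg/kg → 0.00398 × 4000 / 9.8 = 1.62 mm
Layer 750–490 hPa: Δp = 260 hPa = 26000 Pa, q̄ = 0.00187 kg/kg → 0.00187 × 26000 / 9.8 = 4.96 mm
Layer 490–350 hPa: Δp = 140 hPa = 14000 Pa, q̄ = 0.000594 kg/kg → 0.000594 × 14000 / 9.8 = 0.85 mm
PW = 8.78 + 3.36 + 1.62 + 4.96 + 0.85 = 19.57 ≈ 19.6 mm.

PW ≈ 19.6 mm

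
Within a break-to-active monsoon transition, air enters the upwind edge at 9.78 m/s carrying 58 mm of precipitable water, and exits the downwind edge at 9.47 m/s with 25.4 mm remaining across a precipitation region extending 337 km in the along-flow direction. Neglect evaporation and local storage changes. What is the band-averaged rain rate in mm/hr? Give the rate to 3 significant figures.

Column moisture flux per unit crosswind length is F = V × PW.
Inflow: F_in = 9.78 × 58 = 567.24 mm·m/s
Outflow: F_out = 9.47 × 25.4 = 240.538 mm·m/s
Steady-state rate R = (F_in − F_out)/L = (567.24 − 240.538) / 337000 m = 9.694e-04 mm/s.
R = 9.694e-04 × 3600 = 3.49 mm/hr.

R ≈ 3.49 mm/hr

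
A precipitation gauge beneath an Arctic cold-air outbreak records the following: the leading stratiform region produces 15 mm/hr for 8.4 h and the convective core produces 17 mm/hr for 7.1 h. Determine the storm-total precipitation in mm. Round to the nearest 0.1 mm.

total ≈ 246.7 mm

Total = Σ Rᵢ Δtᵢ = 15 × 8.4 + 17 × 7.1
      = 126 + 120.7 = 246.7 mm.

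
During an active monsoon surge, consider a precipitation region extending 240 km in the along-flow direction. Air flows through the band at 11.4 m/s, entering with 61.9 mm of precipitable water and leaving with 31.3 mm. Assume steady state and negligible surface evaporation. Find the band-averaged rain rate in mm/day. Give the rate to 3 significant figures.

Column moisture flux per unit crosswind length is F = V × PW.
Inflow: F_in = 11.4 × 61.9 = 705.66 mm·m/s
Outflow: F_out = 11.4 × 31.3 = 356.82 mm·m/s
Steady-state rate R = (F_in − F_out)/L = (705.66 − 356.82) / 240000 m = 1.453e-03 mm/s.
R = 1.453e-03 × 3600 × 24 = 126 mm/day.

R ≈ 126 mm/day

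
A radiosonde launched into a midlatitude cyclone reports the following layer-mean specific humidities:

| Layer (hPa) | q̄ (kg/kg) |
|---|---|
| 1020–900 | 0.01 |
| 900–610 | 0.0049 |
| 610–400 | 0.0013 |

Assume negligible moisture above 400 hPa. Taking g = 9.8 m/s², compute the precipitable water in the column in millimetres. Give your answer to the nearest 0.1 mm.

PW ≈ 29.5 mm

Precipitable water is the column-integrated vapour mass per unit area: PW = (1/g) Σ q̄ Δp, with q in kg/kg and Δp in Pa (1 kg/m² of water = 1 mm).
Layer 1020–900 hPa: Δp = 120 hPa = 12000 Pa, q̄ = 0.01 kg/kg → 0.01 × 12000 / 9.8 = 12.24 mm
Layer 900–610 hPa: Δp = 290 hPa = 29000 Pa, q̄ = 0.0049 kg/kg → 0.0049 × 29000 / 9.8 = 14.50 mm
Layer 610–400 hPa: Δp = 210 hPa = 21000 Pa, q̄ = 0.0013 kg/kg → 0.0013 × 21000 / 9.8 = 2.79 mm
PW = 12.24 + 14.50 + 2.79 = 29.53 ≈ 29.5 mm.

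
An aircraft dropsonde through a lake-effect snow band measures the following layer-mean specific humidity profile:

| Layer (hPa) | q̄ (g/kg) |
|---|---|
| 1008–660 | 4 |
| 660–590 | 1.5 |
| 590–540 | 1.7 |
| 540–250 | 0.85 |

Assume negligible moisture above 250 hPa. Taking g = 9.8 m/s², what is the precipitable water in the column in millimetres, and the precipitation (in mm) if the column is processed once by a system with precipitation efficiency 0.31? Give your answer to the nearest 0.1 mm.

Precipitable water is the column-integrated vapour mass per unit area: PW = (1/g) Σ q̄ Δp, with q in kg/kg and Δp in Pa (1 kg/m² of water = 1 mm).
Layer 1008–660 hPa: Δp = 348 hPa = 34800 Pa, q̄ = 0.004 kg/kg → 0.004 × 34800 / 9.8 = 14.20 mm
Layer 660–590 hPa: Δp = 70 hPa = 7000 Pa, q̄ = 0.0015 kg/kg → 0.0015 × 7000 / 9.8 = 1.07 mm
Layer 590–540 hPa: Δp = 50 hPa = 5000 Pa, q̄ = 0.0017 kg/kg → 0.0017 × 5000 / 9.8 = 0.87 mm
Layer 540–250 hPa: Δp = 290 hPa = 29000 Pa, q̄ = 0.00085 kg/kg → 0.00085 × 29000 / 9.8 = 2.52 mm
PW = 14.20 + 1.07 + 0.87 + 2.52 = 18.66 ≈ 18.7 mm.
Precipitation = ε × PW = 0.31 × 18.7 = 5.8 mm.

PW ≈ 18.7 mm; precipitation ≈ 5.8 mm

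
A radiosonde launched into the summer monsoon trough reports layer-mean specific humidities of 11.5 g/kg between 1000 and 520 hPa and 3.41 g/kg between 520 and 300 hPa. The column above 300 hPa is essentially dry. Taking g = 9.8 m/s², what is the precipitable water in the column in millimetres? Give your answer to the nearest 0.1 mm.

Precipitable water is the column-integrated vapour mass per unit area: PW = (1/g) Σ q̄ Δp, with q in kg/kg and Δp in Pa (1 kg/m² of water = 1 mm).
Layer 1000–520 hPa: Δp = 480 hPa = 48000 Pa, q̄ = 0.0115 kg/kg → 0.0115 × 48000 / 9.8 = 56.33 mm
Layer 520–300 hPa: Δp = 220 hPa = 22000 Pa, q̄ = 0.00341 kg/kg → 0.00341 × 22000 / 9.8 = 7.66 mm
PW = 56.33 + 7.66 = 63.99 ≈ 64.0 mm.

PW ≈ 64.0 mm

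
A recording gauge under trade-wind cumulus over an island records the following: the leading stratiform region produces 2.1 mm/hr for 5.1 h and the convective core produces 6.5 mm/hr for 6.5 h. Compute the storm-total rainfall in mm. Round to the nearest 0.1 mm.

total ≈ 53.0 mm

Total = Σ Rᵢ Δtᵢ = 2.1 × 5.1 + 6.5 × 6.5
      = 10.71 + 42.25 = 53.0 mm.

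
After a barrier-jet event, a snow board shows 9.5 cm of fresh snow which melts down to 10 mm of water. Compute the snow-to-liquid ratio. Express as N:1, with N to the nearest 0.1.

Ratio = snow depth / SWE = 95 mm / 10 mm = 9.5, i.e. 9.5:1.

ratio ≈ 9.5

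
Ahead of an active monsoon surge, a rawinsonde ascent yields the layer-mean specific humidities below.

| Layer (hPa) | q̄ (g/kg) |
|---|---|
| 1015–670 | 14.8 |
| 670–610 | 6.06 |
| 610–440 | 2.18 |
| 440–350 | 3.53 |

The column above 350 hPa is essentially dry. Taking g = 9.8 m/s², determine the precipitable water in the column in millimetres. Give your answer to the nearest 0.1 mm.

Precipitable water is the column-integrated vapour mass per unit area: PW = (1/g) Σ q̄ Δp, with q in kg/kg and Δp in Pa (1 kg/m² of water = 1 mm).
Layer 1015–670 hPa: Δp = 345 hPa = 34500 Pa, q̄ = 0.0148 kg/kg → 0.0148 × 34500 / 9.8 = 52.10 mm
Layer 670–610 hPa: Δp = 60 hPa = 6000 Pa, q̄ = 0.00606 kg/kg → 0.00606 × 6000 / 9.8 = 3.71 mm
Layer 610–440 hPa: Δp = 170 hPa = 17000 Pa, q̄ = 0.00218 kg/kg → 0.00218 × 17000 / 9.8 = 3.78 mm
Layer 440–350 hPa: Δp = 90 hPa = 9000 Pa, q̄ = 0.00353 kg/kg → 0.00353 × 9000 / 9.8 = 3.24 mm
PW = 52.10 + 3.71 + 3.78 + 3.24 = 62.83 ≈ 62.8 mm.

PW ≈ 62.8 mm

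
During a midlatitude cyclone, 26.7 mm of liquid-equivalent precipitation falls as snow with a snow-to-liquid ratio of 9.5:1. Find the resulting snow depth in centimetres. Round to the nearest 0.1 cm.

Snow depth = liquid × ratio = 26.7 mm × 9.5 = 253.65 mm = 25.4 cm.

snow depth ≈ 25.4 cm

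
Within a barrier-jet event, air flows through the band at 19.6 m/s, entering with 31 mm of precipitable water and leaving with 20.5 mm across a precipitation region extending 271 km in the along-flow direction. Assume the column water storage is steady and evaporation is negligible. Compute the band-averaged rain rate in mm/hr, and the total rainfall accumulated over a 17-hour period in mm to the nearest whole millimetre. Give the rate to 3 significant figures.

Column moisture flux per unit crosswind length is F = V × PW.
Inflow: F_in = 19.6 × 31 = 607.6 mm·m/s
Outflow: F_out = 19.6 × 20.5 = 401.8 mm·m/s
Steady-state rate R = (F_in − F_out)/L = (607.6 − 401.8) / 271000 m = 7.594e-04 mm/s.
R = 7.594e-04 × 3600 = 2.73 mm/hr.
Over 17 h: total = 2.73 × 17 = 46.41 ≈ 46 mm.

R ≈ 2.73 mm/hr; total ≈ 46 mm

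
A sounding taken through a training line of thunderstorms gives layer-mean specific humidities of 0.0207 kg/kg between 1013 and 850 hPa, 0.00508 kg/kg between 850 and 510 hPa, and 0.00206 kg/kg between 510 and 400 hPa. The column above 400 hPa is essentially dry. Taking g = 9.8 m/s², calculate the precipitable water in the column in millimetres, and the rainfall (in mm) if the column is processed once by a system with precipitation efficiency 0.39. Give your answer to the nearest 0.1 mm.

PW ≈ 54.4 mm; rainfall ≈ 21.2 mm

Precipitable water is the column-integrated vapour mass per unit area: PW = (1/g) Σ q̄ Δp, with q in kg/kg and Δp in Pa (1 kg/m² of water = 1 mm).
Layer 1013–850 hPa: Δp = 163 hPa = 16300 Pa, q̄ = 0.0207 kg/kg → 0.0207 × 16300 / 9.8 = 34.43 mm
Layer 850–510 hPa: Δp = 340 hPa = 34000 Pa, q̄ = 0.00508 kg/kg → 0.00508 × 34000 / 9.8 = 17.62 mm
Layer 510–400 hPa: Δp = 110 hPa = 11000 Pa, q̄ = 0.00206 kg/kg → 0.00206 × 11000 / 9.8 = 2.31 mm
PW = 34.43 + 17.62 + 2.31 = 54.36 ≈ 54.4 mm.
Rainfall = ε × PW = 0.39 × 54.4 = 21.2 mm.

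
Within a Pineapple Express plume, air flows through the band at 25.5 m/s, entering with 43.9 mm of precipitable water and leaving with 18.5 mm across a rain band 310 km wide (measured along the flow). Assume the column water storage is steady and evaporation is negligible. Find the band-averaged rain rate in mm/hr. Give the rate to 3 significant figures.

Column moisture flux per unit crosswind length is F = V × PW.
Inflow: F_in = 25.5 × 43.9 = 1119.45 mm·m/s
Outflow: F_out = 25.5 × 18.5 = 471.75 mm·m/s
Steady-state rate R = (F_in − F_out)/L = (1119.45 − 471.75) / 310000 m = 2.089e-03 mm/s.
R = 2.089e-03 × 3600 = 7.52 mm/hr.

R ≈ 7.52 mm/hr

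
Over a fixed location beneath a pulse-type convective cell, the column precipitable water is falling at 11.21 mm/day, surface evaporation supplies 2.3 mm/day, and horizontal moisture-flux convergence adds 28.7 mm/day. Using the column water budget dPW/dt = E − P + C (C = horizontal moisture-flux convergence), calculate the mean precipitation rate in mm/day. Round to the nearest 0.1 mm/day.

dPW/dt = -11.21 mm/day.
P = E + C − dPW/dt = 2.3 + (28.7) − (-11.21) = 42.2 mm/day.

P ≈ 42.2 mm/day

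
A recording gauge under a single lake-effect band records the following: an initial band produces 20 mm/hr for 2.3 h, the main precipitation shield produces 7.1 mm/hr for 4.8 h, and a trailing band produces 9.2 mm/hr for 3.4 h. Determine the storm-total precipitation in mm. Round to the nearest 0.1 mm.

total ≈ 111.4 mm

Total = Σ Rᵢ Δtᵢ = 20 × 2.3 + 7.1 × 4.8 + 9.2 × 3.4
      = 46 + 34.08 + 31.28 = 111.4 mm.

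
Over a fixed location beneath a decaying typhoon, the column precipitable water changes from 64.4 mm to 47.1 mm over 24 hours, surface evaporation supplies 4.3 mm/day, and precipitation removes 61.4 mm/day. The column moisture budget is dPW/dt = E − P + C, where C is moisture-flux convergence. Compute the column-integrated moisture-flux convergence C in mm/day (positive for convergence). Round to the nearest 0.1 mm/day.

dPW/dt = (47.1 − 64.4) mm / (24/24 day) = -17.300 mm/day.
C = dPW/dt − E + P = (-17.300) − 4.3 + 61.4 = 39.8 mm/day.

C ≈ 39.8 mm/day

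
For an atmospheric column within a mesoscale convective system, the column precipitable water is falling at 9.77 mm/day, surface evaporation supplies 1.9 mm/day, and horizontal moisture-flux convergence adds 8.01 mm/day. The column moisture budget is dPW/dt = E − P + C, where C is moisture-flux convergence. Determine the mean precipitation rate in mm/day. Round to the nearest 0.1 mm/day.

dPW/dt = -9.77 mm/day.
P = E + C − dPW/dt = 1.9 + (8.01) − (-9.77) = 19.7 mm/day.

P ≈ 19.7 mm/day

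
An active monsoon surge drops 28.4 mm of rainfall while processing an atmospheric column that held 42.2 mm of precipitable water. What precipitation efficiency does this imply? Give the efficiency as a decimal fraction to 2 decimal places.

ε ≈ 0.67

ε = rainfall / PW = 28.4 / 42.2 = 0.67.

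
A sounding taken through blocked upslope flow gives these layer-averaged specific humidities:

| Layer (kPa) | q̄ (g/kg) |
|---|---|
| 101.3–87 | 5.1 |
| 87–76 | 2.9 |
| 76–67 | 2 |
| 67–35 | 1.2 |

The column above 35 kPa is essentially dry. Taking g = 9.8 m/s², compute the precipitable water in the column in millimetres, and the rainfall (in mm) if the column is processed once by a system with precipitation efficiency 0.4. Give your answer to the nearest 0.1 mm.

Precipitable water is the column-integrated vapour mass per unit area: PW = (1/g) Σ q̄ Δp, with q in kg/kg and Δp in Pa (1 kg/m² of water = 1 mm).
Layer 101.3–87 kPa: Δp = 143 hPa = 14300 Pa, q̄ = 0.0051 kg/kg → 0.0051 × 14300 / 9.8 = 7.44 mm
Layer 87–76 kPa: Δp = 110 hPa = 11000 Pa, q̄ = 0.0029 kg/kg → 0.0029 × 11000 / 9.8 = 3.26 mm
Layer 76–67 kPa: Δp = 90 hPa = 9000 Pa, q̄ = 0.002 kg/kg → 0.002 × 9000 / 9.8 = 1.84 mm
Layer 67–35 kPa: Δp = 320 hPa = 32000 Pa, q̄ = 0.0012 kg/kg → 0.0012 × 32000 / 9.8 = 3.92 mm
PW = 7.44 + 3.26 + 1.84 + 3.92 = 16.46 ≈ 16.5 mm.
Rainfall = ε × PW = 0.4 × 16.5 = 6.6 mm.

PW ≈ 16.5 mm; rainfall ≈ 6.6 mm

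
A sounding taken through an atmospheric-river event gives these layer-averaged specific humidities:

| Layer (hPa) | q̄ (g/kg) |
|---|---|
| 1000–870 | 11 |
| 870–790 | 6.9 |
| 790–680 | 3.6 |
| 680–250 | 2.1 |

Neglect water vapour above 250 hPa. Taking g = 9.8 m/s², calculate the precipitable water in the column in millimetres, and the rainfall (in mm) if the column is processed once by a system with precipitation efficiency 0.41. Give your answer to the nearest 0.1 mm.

Precipitable water is the column-integrated vapour mass per unit area: PW = (1/g) Σ q̄ Δp, with q in kg/kg and Δp in Pa (1 kg/m² of water = 1 mm).
Layer 1000–870 hPa: Δp = 130 hPa = 13000 Pa, q̄ = 0.011 kg/kg → 0.011 × 13000 / 9.8 = 14.59 mm
Layer 870–790 hPa: Δp = 80 hPa = 8000 Pa, q̄ = 0.0069 kg/kg → 0.0069 × 8000 / 9.8 = 5.63 mm
Layer 790–680 hPa: Δp = 110 hPa = 11000 Pa, q̄ = 0.0036 kg/kg → 0.0036 × 11000 / 9.8 = 4.04 mm
Layer 680–250 hPa: Δp = 430 hPa = 43000 Pa, q̄ = 0.0021 kg/kg → 0.0021 × 43000 / 9.8 = 9.21 mm
PW = 14.59 + 5.63 + 4.04 + 9.21 = 33.47 ≈ 33.5 mm.
Rainfall = ε × PW = 0.41 × 33.5 = 13.7 mm.

PW ≈ 33.5 mm; rainfall ≈ 13.7 mm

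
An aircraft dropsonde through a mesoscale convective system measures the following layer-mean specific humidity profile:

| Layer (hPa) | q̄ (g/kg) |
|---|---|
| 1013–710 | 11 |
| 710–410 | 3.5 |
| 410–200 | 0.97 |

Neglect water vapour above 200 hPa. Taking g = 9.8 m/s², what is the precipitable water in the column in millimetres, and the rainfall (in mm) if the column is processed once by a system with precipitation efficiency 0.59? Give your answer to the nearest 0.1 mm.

PW ≈ 46.8 mm; rainfall ≈ 27.6 mm

Precipitable water is the column-integrated vapour mass per unit area: PW = (1/g) Σ q̄ Δp, with q in kg/kg and Δp in Pa (1 kg/m² of water = 1 mm).
Layer 1013–710 hPa: Δp = 303 hPa = 30300 Pa, q̄ = 0.011 kg/kg → 0.011 × 30300 / 9.8 = 34.01 mm
Layer 710–410 hPa: Δp = 300 hPa = 30000 Pa, q̄ = 0.0035 kg/kg → 0.0035 × 30000 / 9.8 = 10.71 mm
Layer 410–200 hPa: Δp = 210 hPa = 21000 Pa, q̄ = 0.00097 kg/kg → 0.00097 × 21000 / 9.8 = 2.08 mm
PW = 34.01 + 10.71 + 2.08 = 46.80 ≈ 46.8 mm.
Rainfall = ε × PW = 0.59 × 46.8 = 27.6 mm.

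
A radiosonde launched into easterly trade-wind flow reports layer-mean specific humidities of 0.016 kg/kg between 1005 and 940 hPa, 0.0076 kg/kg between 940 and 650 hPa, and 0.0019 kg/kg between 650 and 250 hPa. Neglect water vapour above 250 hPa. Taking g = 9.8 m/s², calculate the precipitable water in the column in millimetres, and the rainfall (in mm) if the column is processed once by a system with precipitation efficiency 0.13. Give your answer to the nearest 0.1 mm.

PW ≈ 40.9 mm; rainfall ≈ 5.3 mm

Precipitable water is the column-integrated vapour mass per unit area: PW = (1/g) Σ q̄ Δp, with q in kg/kg and Δp in Pa (1 kg/m² of water = 1 mm).
Layer 1005–940 hPa: Δp = 65 hPa = 6500 Pa, q̄ = 0.016 kg/kg → 0.016 × 6500 / 9.8 = 10.61 mm
Layer 940–650 hPa: Δp = 290 hPa = 29000 Pa, q̄ = 0.0076 kg/kg → 0.0076 × 29000 / 9.8 = 22.49 mm
Layer 650–250 hPa: Δp = 400 hPa = 40000 Pa, q̄ = 0.0019 kg/kg → 0.0019 × 40000 / 9.8 = 7.76 mm
PW = 10.61 + 22.49 + 7.76 = 40.86 ≈ 40.9 mm.
Rainfall = ε × PW = 0.13 × 40.9 = 5.3 mm.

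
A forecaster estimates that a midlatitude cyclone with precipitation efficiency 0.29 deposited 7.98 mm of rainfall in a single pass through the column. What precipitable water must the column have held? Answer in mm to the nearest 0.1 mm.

PW = rainfall / ε = 7.98 / 0.29 = 27.5 mm.

PW ≈ 27.5 mm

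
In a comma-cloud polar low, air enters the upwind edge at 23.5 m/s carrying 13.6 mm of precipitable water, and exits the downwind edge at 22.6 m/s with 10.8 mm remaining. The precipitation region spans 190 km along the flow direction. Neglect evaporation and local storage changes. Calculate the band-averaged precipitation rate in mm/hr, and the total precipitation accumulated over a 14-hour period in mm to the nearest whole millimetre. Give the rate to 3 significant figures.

Column moisture flux per unit crosswind length is F = V × PW.
Inflow: F_in = 23.5 × 13.6 = 319.6 mm·m/s
Outflow: F_out = 22.6 × 10.8 = 244.08 mm·m/s
Steady-state rate R = (F_in − F_out)/L = (319.6 − 244.08) / 190000 m = 3.975e-04 mm/s.
R = 3.975e-04 × 3600 = 1.43 mm/hr.
Over 14 h: total = 1.43 × 14 = 20.02 ≈ 20 mm.

R ≈ 1.43 mm/hr; total ≈ 20 mm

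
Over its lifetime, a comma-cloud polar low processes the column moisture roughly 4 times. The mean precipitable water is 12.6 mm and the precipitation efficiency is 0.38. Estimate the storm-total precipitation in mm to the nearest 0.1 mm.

Each cycle deposits ε × PW = 0.38 × 12.6 = 4.788 mm.
Over 4 cycles: 4 × 4.788 = 19.2 mm.

precipitation ≈ 19.2 mm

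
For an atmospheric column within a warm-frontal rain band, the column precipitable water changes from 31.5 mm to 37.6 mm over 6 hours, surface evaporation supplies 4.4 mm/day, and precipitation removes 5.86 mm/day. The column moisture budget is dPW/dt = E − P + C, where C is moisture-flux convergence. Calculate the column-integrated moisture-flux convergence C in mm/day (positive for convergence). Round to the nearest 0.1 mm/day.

C ≈ 25.9 mm/day

dPW/dt = (37.6 − 31.5) mm / (6/24 day) = +24.400 mm/day.
C = dPW/dt − E + P = (+24.400) − 4.4 + 5.86 = 25.9 mm/day.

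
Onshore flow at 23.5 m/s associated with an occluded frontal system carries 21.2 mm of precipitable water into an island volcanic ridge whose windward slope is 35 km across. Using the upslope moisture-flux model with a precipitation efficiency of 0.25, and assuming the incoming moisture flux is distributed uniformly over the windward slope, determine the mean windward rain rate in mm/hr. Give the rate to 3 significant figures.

Incoming column moisture flux per unit ridge length: F = V × PW = 23.5 × 21.2 = 498.2 mm·m/s.
Spread over the 35 km slope with efficiency ε = 0.25: R = ε·F/W = 0.25 × 498.2 / 35000 m = 3.559e-03 mm/s.
R = 3.559e-03 × 3600 = 12.8 mm/hr.

R ≈ 12.8 mm/hr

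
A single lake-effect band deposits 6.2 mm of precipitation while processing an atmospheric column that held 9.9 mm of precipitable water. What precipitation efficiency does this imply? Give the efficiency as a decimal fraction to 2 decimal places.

ε ≈ 0.63

ε = precipitation / PW = 6.2 / 9.9 = 0.63.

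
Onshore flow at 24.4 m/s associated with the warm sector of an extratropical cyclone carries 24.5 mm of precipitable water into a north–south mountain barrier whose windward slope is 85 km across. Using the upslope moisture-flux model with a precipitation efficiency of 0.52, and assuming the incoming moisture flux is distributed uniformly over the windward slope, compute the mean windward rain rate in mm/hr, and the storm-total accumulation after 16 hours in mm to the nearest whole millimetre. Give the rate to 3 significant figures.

R ≈ 13.2 mm/hr; total ≈ 211 mm

Incoming column moisture flux per unit ridge length: F = V × PW = 24.4 × 24.5 = 597.8 mm·m/s.
Spread over the 85 km slope with efficiency ε = 0.52: R = ε·F/W = 0.52 × 597.8 / 85000 m = 3.657e-03 mm/s.
R = 3.657e-03 × 3600 = 13.2 mm/hr.
Over 16 h: total = 13.2 × 16 = 211.2 ≈ 211 mm.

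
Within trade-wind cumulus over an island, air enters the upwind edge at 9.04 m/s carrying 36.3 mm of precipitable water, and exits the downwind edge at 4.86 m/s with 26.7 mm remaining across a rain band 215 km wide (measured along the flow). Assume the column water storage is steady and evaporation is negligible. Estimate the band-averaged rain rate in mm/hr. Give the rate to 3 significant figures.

Column moisture flux per unit crosswind length is F = V × PW.
Inflow: F_in = 9.04 × 36.3 = 328.152 mm·m/s
Outflow: F_out = 4.86 × 26.7 = 129.762 mm·m/s
Steady-state rate R = (F_in − F_out)/L = (328.152 − 129.762) / 215000 m = 9.227e-04 mm/s.
R = 9.227e-04 × 3600 = 3.32 mm/hr.

R ≈ 3.32 mm/hr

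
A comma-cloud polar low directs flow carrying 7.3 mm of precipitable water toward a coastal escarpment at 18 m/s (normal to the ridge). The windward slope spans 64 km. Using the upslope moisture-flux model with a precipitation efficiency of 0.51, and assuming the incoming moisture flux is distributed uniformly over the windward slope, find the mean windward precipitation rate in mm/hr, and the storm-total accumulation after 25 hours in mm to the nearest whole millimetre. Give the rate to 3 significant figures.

R ≈ 3.77 mm/hr; total ≈ 94 mm

Incoming column moisture flux per unit ridge length: F = V × PW = 18 × 7.3 = 131.4 mm·m/s.
Spread over the 64 km slope with efficiency ε = 0.51: R = ε·F/W = 0.51 × 131.4 / 64000 m = 1.047e-03 mm/s.
R = 1.047e-03 × 3600 = 3.77 mm/hr.
Over 25 h: total = 3.77 × 25 = 94.25 ≈ 94 mm.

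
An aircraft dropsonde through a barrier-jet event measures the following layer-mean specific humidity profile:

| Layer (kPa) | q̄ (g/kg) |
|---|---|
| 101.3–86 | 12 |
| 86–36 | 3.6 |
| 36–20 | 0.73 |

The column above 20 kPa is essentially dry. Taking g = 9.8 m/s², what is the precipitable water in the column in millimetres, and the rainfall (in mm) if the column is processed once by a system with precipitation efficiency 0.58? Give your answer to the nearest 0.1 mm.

PW ≈ 38.3 mm; rainfall ≈ 22.2 mm

Precipitable water is the column-integrated vapour mass per unit area: PW = (1/g) Σ q̄ Δp, with q in kg/kg and Δp in Pa (1 kg/m² of water = 1 mm).
Layer 101.3–86 kPa: Δp = 153 hPa = 15300 Pa, q̄ = 0.012 kg/kg → 0.012 × 15300 / 9.8 = 18.73 mm
Layer 86–36 kPa: Δp = 500 hPa = 50000 Pa, q̄ = 0.0036 kg/kg → 0.0036 × 50000 / 9.8 = 18.37 mm
Layer 36–20 kPa: Δp = 160 hPa = 16000 Pa, q̄ = 0.00073 kg/kg → 0.00073 × 16000 / 9.8 = 1.19 mm
PW = 18.73 + 18.37 + 1.19 = 38.29 ≈ 38.3 mm.
Rainfall = ε × PW = 0.58 × 38.3 = 22.2 mm.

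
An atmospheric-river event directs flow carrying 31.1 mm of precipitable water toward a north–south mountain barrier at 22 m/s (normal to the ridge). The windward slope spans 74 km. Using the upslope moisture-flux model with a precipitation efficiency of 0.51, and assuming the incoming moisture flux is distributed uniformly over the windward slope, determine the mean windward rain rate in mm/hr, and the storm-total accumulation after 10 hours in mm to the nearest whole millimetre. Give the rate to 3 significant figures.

Incoming column moisture flux per unit ridge length: F = V × PW = 22 × 31.1 = 684.2 mm·m/s.
Spread over the 74 km slope with efficiency ε = 0.51: R = ε·F/W = 0.51 × 684.2 / 74000 m = 4.715e-03 mm/s.
R = 4.715e-03 × 3600 = 17.0 mm/hr.
Over 10 h: total = 17.0 × 10 = 170 mm.

R ≈ 17.0 mm/hr; total ≈ 170 mm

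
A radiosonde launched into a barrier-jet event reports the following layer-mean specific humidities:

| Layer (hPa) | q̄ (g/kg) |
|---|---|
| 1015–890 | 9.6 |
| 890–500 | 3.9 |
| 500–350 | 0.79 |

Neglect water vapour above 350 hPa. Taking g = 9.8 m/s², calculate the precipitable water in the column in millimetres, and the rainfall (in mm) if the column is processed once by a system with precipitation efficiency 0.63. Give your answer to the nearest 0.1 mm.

Precipitable water is the column-integrated vapour mass per unit area: PW = (1/g) Σ q̄ Δp, with q in kg/kg and Δp in Pa (1 kg/m² of water = 1 mm).
Layer 1015–890 hPa: Δp = 125 hPa = 12500 Pa, q̄ = 0.0096 kg/kg → 0.0096 × 12500 / 9.8 = 12.24 mm
Layer 890–500 hPa: Δp = 390 hPa = 39000 Pa, q̄ = 0.0039 kg/kg → 0.0039 × 39000 / 9.8 = 15.52 mm
Layer 500–350 hPa: Δp = 150 hPa = 15000 Pa, q̄ = 0.00079 kg/kg → 0.00079 × 15000 / 9.8 = 1.21 mm
PW = 12.24 + 15.52 + 1.21 = 28.97 ≈ 29.0 mm.
Rainfall = ε × PW = 0.63 × 29.0 = 18.3 mm.

PW ≈ 29.0 mm; rainfall ≈ 18.3 mm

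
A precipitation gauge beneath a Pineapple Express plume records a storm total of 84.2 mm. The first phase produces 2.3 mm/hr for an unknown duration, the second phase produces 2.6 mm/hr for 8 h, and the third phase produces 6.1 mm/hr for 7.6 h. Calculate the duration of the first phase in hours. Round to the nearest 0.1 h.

duration ≈ 7.4 h

Known phases: 2.6 × 8 + 6.1 × 7.6 = 20.8 + 46.36 = 67.16 mm.
Remaining depth = 84.2 − 67.16 = 17.04 mm.
Duration = 17.04 / 2.3 = 7.4 h.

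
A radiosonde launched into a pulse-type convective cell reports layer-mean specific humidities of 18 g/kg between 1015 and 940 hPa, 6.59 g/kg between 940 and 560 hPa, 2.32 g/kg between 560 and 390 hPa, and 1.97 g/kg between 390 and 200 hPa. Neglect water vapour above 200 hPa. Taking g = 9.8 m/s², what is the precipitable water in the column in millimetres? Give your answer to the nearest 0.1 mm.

PW ≈ 47.2 mm

Precipitable water is the column-integrated vapour mass per unit area: PW = (1/g) Σ q̄ Δp, with q in kg/kg and Δp in Pa (1 kg/m² of water = 1 mm).
Layer 1015–940 hPa: Δp = 75 hPa = 7500 Pa, q̄ = 0.018 kg/kg → 0.018 × 7500 / 9.8 = 13.78 mm
Layer 940–560 hPa: Δp = 380 hPa = 38000 Pa, q̄ = 0.00659 kg/kg → 0.00659 × 38000 / 9.8 = 25.55 mm
Layer 560–390 hPa: Δp = 170 hPa = 17000 Pa, q̄ = 0.00232 kg/kg → 0.00232 × 17000 / 9.8 = 4.02 mm
Layer 390–200 hPa: Δp = 190 hPa = 19000 Pa, q̄ = 0.00197 kg/kg → 0.00197 × 19000 / 9.8 = 3.82 mm
PW = 13.78 + 25.55 + 4.02 + 3.82 = 47.17 ≈ 47.2 mm.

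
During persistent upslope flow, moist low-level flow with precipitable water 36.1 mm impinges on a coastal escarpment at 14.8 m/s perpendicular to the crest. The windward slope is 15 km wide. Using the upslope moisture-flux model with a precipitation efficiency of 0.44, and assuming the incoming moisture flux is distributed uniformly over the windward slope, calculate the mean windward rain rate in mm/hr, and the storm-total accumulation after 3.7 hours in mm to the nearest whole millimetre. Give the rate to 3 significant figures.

R ≈ 56.4 mm/hr; total ≈ 209 mm

Incoming column moisture flux per unit ridge length: F = V × PW = 14.8 × 36.1 = 534.28 mm·m/s.
Spread over the 15 km slope with efficiency ε = 0.44: R = ε·F/W = 0.44 × 534.28 / 15000 m = 1.567e-02 mm/s.
R = 1.567e-02 × 3600 = 56.4 mm/hr.
Over 3.7 h: total = 56.4 × 3.7 = 208.68 ≈ 209 mm.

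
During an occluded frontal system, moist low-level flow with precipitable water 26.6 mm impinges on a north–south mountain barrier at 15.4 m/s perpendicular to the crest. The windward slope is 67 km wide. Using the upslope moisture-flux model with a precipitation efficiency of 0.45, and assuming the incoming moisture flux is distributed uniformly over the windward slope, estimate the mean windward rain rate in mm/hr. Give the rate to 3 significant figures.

Incoming column moisture flux per unit ridge length: F = V × PW = 15.4 × 26.6 = 409.64 mm·m/s.
Spread over the 67 km slope with efficiency ε = 0.45: R = ε·F/W = 0.45 × 409.64 / 67000 m = 2.751e-03 mm/s.
R = 2.751e-03 × 3600 = 9.90 mm/hr.

R ≈ 9.90 mm/hr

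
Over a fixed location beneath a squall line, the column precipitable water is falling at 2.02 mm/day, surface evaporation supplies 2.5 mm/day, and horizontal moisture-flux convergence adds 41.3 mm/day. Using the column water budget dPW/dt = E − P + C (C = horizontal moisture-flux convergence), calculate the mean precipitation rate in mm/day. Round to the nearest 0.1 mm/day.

P ≈ 45.8 mm/day

dPW/dt = -2.02 mm/day.
P = E + C − dPW/dt = 2.5 + (41.3) − (-2.02) = 45.8 mm/day.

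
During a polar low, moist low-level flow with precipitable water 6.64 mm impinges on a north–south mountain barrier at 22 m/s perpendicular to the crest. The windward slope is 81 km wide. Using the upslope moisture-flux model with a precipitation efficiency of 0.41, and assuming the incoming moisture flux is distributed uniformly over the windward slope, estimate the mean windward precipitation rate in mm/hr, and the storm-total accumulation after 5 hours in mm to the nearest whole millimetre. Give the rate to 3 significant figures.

Incoming column moisture flux per unit ridge length: F = V × PW = 22 × 6.64 = 146.08 mm·m/s.
Spread over the 81 km slope with efficiency ε = 0.41: R = ε·F/W = 0.41 × 146.08 / 81000 m = 7.394e-04 mm/s.
R = 7.394e-04 × 3600 = 2.66 mm/hr.
Over 5 h: total = 2.66 × 5 = 13.3 ≈ 13 mm.

R ≈ 2.66 mm/hr; total ≈ 13 mm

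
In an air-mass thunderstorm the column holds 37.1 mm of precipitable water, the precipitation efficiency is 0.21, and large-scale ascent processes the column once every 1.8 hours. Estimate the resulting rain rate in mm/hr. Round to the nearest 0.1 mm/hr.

Each overturning extracts ε × PW = 0.21 × 37.1 = 7.791 mm.
Rate = ε·PW / τ = 7.791 / 1.8 h = 4.3 mm/hr.

R ≈ 4.3 mm/hr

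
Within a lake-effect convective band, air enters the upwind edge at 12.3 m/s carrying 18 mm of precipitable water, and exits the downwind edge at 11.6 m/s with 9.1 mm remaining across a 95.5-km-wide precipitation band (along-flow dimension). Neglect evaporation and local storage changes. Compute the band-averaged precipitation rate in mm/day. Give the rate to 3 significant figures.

Column moisture flux per unit crosswind length is F = V × PW.
Inflow: F_in = 12.3 × 18 = 221.4 mm·m/s
Outflow: F_out = 11.6 × 9.1 = 105.56 mm·m/s
Steady-state rate R = (F_in − F_out)/L = (221.4 − 105.56) / 95500 m = 1.213e-03 mm/s.
R = 1.213e-03 × 3600 × 24 = 105 mm/day.

R ≈ 105 mm/day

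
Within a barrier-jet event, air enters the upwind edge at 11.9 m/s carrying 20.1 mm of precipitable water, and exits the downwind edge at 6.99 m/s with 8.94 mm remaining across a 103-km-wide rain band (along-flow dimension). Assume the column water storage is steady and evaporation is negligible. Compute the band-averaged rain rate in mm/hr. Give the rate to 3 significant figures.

R ≈ 6.18 mm/hr

Column moisture flux per unit crosswind length is F = V × PW.
Inflow: F_in = 11.9 × 20.1 = 239.19 mm·m/s
Outflow: F_out = 6.99 × 8.94 = 62.4906 mm·m/s
Steady-state rate R = (F_in − F_out)/L = (239.19 − 62.4906) / 103000 m = 1.716e-03 mm/s.
R = 1.716e-03 × 3600 = 6.18 mm/hr.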